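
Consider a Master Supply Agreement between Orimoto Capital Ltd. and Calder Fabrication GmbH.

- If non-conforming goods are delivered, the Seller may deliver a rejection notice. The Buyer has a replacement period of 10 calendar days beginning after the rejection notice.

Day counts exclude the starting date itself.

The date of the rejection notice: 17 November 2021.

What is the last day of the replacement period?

Adding 10 calendar days to 17 November 2021 gives 27 November 2021, which is the last day of the replacement period.

27 November 2021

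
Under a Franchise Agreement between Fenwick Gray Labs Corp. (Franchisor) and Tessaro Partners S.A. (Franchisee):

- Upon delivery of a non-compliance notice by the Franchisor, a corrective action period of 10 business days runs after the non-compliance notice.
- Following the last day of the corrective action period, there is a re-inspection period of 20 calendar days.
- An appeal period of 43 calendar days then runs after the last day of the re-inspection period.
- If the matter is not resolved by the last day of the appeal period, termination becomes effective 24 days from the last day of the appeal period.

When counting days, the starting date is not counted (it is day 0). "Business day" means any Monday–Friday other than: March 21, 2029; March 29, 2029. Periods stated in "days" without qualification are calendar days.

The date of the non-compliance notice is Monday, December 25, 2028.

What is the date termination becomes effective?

The last day of the corrective action period: counting 10 business days from Monday, December 25, 2028 (Dec 26, Dec 27, Dec 28, Dec 29, Jan 1, Jan 2, Jan 3, Jan 4, Jan 5, Jan 8, skipping weekends) reaches Monday, January 8, 2029.
The last day of the re-inspection period: January 8, 2029 + 20 days = January 28, 2029.
Adding 43 calendar days to January 28, 2029 gives March 12, 2029, which is the last day of the appeal period.
Adding 24 calendar days to March 12, 2029 gives April 5, 2029, which is the date termination becomes effective.

April 5, 2029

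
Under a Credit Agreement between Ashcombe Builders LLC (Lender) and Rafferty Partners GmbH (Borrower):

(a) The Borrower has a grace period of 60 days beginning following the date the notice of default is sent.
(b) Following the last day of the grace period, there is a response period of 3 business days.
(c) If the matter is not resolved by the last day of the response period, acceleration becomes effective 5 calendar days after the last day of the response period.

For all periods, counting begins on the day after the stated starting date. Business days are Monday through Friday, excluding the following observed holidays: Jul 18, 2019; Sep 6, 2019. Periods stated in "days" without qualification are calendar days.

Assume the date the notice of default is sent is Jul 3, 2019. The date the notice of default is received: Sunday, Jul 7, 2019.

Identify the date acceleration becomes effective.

Sep 9, 2019

The last day of the grace period: Jul 3, 2019 + 60 days = Sep 1, 2019.
The last day of the response period: 3 business days after Sunday, Sep 1, 2019, skipping weekends — Sep 2, Sep 3, Sep 4 — lands on Wednesday, Sep 4, 2019.
Adding 5 calendar days to Sep 4, 2019 gives Sep 9, 2019, which is the date acceleration becomes effective.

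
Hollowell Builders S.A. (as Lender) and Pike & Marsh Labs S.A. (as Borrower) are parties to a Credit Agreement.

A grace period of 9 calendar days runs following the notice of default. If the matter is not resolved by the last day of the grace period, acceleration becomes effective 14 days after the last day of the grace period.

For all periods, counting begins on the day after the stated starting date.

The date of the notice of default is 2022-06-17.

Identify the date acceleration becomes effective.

2022-07-10

Adding 9 calendar days to 2022-06-17 gives 2022-06-26, which is the last day of the grace period.
The date acceleration becomes effective: 2022-06-26 + 14 days = 2022-07-10.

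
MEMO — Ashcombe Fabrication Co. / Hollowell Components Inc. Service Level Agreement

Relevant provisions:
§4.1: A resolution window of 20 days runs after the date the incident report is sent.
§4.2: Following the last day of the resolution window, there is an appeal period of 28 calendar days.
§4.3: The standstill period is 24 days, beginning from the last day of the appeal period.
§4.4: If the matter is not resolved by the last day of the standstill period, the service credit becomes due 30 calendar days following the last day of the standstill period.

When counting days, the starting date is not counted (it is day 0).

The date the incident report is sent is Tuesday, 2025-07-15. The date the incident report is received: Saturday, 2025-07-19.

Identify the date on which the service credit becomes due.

The last day of the resolution window: 20 calendar days after 2025-07-15 is 2025-08-04.
The last day of the appeal period: 28 calendar days after 2025-08-04 is 2025-09-01.
Adding 24 calendar days to 2025-09-01 gives 2025-09-25, which is the last day of the standstill period.
Adding 30 calendar days to 2025-09-25 gives 2025-10-25, which is the date on which the service credit becomes due.

2025-10-25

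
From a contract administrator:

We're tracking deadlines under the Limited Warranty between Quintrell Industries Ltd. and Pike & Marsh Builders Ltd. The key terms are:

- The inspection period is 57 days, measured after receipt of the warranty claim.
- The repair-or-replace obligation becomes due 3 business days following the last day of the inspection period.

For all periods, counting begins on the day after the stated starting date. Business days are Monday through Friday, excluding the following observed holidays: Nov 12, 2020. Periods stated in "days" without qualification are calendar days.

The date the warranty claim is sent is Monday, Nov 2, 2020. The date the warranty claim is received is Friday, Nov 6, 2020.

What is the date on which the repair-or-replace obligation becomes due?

Adding 57 calendar days to Nov 6, 2020 gives Jan 2, 2021, which is the last day of the inspection period.
The date on which the repair-or-replace obligation becomes due: counting 3 business days from Saturday, Jan 2, 2021 (Jan 4, Jan 5, Jan 6, skipping weekends) reaches Wednesday, Jan 6, 2021.

Jan 6, 2021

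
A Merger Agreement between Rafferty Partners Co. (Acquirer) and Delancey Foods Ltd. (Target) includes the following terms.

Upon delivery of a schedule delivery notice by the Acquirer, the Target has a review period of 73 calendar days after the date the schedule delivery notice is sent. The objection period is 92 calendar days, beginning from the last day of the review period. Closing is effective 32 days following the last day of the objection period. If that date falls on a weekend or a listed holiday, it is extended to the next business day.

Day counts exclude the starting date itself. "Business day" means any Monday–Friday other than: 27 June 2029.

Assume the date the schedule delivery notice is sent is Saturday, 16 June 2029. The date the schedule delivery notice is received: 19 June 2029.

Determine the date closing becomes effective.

The last day of the review period: 73 calendar days after 16 June 2029 is 28 August 2029.
The last day of the objection period: 92 calendar days after 28 August 2029 is 28 November 2029.
The date closing becomes effective: 32 calendar days after 28 November 2029 is 30 December 2029. That falls on a Sunday, so it rolls to the next business day, Monday, 31 December 2029.

31 December 2029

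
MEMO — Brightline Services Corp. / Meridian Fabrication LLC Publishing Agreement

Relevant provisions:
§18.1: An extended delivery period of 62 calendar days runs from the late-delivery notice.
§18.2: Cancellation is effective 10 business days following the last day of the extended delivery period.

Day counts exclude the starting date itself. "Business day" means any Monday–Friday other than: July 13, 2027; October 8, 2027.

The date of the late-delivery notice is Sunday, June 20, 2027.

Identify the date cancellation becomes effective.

The last day of the extended delivery period: 62 calendar days after June 20, 2027 is August 21, 2027.
From Saturday, August 21, 2027, 10 business days (Aug 23, Aug 24, Aug 25, Aug 26, Aug 27, Aug 30, Aug 31, Sep 1, Sep 2, Sep 3, skipping weekends) brings us to Friday, September 3, 2027, which is the date cancellation becomes effective.

September 3, 2027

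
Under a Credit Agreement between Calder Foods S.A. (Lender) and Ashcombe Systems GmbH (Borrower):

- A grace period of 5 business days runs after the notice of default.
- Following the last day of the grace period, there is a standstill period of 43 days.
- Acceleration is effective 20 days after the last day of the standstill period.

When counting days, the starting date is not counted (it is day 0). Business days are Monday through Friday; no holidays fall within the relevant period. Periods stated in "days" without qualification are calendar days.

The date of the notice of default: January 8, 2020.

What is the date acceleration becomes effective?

From Wednesday, January 8, 2020, 5 business days (Jan 9, Jan 10, Jan 13, Jan 14, Jan 15, skipping weekends) brings us to Wednesday, January 15, 2020, which is the last day of the grace period.
The last day of the standstill period: 43 calendar days after January 15, 2020 is February 27, 2020.
The date acceleration becomes effective: February 27, 2020 + 20 days = March 18, 2020.

March 18, 2020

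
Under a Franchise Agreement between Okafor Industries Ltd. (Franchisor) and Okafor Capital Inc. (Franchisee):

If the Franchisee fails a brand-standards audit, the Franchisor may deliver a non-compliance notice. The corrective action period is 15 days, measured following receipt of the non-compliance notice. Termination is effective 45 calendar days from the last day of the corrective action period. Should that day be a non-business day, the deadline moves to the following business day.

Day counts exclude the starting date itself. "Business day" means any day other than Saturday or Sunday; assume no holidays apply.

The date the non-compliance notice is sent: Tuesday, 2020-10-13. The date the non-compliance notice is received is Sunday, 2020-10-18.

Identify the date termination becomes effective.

Adding 15 calendar days to 2020-10-18 gives 2020-11-02, which is the last day of the corrective action period.
The date termination becomes effective: 2020-11-02 + 45 days = 2020-12-17. 2020-12-17 is a Thursday, so no roll-forward applies.

2020-12-17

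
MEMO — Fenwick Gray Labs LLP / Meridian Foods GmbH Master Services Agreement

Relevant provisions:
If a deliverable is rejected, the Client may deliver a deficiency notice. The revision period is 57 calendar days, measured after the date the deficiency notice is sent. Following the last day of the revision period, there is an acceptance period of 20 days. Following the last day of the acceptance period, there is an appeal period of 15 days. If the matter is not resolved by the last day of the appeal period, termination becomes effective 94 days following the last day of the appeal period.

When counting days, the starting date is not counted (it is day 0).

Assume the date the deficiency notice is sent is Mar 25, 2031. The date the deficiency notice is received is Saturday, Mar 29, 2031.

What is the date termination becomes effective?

Sep 27, 2031

The last day of the revision period: Mar 25, 2031 + 57 days = May 21, 2031.
The last day of the acceptance period: 20 calendar days after May 21, 2031 is Jun 10, 2031.
Adding 15 calendar days to Jun 10, 2031 gives Jun 25, 2031, which is the last day of the appeal period.
The date termination becomes effective: Jun 25, 2031 + 94 days = Sep 27, 2031.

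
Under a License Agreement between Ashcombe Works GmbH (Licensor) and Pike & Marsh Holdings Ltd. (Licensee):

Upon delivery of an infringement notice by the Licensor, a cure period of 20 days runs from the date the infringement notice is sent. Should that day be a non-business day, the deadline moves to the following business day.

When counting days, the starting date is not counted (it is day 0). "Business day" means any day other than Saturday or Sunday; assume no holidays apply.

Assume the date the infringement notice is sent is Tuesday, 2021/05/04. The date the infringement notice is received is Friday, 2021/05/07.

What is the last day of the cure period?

The last day of the cure period: 2021/05/04 + 20 days = 2021/05/24. 2021/05/24 is a Monday, so no roll-forward applies.

2021/05/24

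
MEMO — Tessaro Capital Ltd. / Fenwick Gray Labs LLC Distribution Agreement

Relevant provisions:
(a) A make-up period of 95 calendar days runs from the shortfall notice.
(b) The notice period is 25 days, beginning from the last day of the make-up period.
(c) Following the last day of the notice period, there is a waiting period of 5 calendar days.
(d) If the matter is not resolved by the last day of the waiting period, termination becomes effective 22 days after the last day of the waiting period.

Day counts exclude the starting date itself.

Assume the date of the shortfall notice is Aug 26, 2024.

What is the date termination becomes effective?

The last day of the make-up period: Aug 26, 2024 + 95 days = Nov 29, 2024.
The last day of the notice period: Nov 29, 2024 + 25 days = Dec 24, 2024.
Adding 5 calendar days to Dec 24, 2024 gives Dec 29, 2024, which is the last day of the waiting period.
The date termination becomes effective: 22 calendar days after Dec 29, 2024 is Jan 20, 2025.

Jan 20, 2025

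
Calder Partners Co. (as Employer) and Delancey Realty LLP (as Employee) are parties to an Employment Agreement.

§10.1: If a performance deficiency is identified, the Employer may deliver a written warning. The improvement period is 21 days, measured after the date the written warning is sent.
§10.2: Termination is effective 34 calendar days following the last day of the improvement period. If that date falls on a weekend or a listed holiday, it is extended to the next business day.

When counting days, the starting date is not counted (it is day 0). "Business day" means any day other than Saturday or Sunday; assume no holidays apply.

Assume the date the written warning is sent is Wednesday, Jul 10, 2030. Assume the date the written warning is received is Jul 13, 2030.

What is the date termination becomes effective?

The last day of the improvement period: Jul 10, 2030 + 21 days = Jul 31, 2030.
The date termination becomes effective: 34 calendar days after Jul 31, 2030 is Sep 3, 2030. Sep 3, 2030 is a Tuesday, so no roll-forward applies.

Sep 3, 2030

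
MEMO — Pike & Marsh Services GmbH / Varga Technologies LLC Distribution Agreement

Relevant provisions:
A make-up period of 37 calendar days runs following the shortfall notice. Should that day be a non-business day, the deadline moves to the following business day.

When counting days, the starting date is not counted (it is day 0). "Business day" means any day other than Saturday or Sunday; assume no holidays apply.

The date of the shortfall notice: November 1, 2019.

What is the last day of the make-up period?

December 9, 2019

The last day of the make-up period: 37 calendar days after November 1, 2019 is December 8, 2019. That falls on a Sunday, so it rolls to the next business day, Monday, December 9, 2019.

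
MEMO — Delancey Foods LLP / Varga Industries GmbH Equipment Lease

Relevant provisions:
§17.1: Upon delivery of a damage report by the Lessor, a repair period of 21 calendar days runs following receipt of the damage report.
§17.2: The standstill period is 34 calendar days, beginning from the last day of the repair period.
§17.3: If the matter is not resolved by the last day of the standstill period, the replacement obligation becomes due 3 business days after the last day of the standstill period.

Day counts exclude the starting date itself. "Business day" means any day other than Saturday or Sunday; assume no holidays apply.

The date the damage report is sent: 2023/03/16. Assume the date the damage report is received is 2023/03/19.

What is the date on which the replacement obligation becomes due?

The last day of the repair period: 21 calendar days after 2023/03/19 is 2023/04/09.
The last day of the standstill period: 34 calendar days after 2023/04/09 is 2023/05/13.
From Saturday, 2023/05/13, 3 business days (May 15, May 16, May 17, skipping weekends) brings us to Wednesday, 2023/05/17, which is the date on which the replacement obligation becomes due.

2023/05/17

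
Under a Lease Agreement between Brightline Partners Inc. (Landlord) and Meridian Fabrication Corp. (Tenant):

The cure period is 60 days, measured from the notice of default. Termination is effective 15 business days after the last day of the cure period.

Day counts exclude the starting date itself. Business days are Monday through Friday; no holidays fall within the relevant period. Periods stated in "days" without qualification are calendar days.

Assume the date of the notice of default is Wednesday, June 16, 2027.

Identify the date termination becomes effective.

September 3, 2027

The last day of the cure period: June 16, 2027 + 60 days = August 15, 2027.
The date termination becomes effective: 15 business days after Sunday, August 15, 2027, skipping weekends — Aug 16, Aug 17, Aug 18, Aug 19, …, Sep 1, Sep 2, Sep 3 — lands on Friday, September 3, 2027.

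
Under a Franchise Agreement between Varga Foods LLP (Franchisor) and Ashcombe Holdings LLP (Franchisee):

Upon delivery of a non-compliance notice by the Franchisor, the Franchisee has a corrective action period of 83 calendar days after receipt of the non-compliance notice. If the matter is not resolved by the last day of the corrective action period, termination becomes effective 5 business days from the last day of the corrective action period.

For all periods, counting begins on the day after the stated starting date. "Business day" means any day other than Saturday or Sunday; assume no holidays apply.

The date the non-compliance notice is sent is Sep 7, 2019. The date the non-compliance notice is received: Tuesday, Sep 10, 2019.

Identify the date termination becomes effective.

Dec 9, 2019

Adding 83 calendar days to Sep 10, 2019 gives Dec 2, 2019, which is the last day of the corrective action period.
The date termination becomes effective: counting 5 business days from Monday, Dec 2, 2019 (Dec 3, Dec 4, Dec 5, Dec 6, Dec 9, skipping weekends) reaches Monday, Dec 9, 2019.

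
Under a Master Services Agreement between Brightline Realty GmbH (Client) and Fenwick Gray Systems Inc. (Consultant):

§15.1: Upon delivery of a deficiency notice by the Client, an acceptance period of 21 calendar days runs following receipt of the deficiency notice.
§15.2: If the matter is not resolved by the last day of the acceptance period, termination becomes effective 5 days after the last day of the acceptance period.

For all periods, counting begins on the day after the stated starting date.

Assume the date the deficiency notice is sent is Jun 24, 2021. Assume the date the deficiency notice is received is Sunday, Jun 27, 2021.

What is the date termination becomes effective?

Jul 23, 2021

Adding 21 calendar days to Jun 27, 2021 gives Jul 18, 2021, which is the last day of the acceptance period.
Adding 5 calendar days to Jul 18, 2021 gives Jul 23, 2021, which is the date termination becomes effective.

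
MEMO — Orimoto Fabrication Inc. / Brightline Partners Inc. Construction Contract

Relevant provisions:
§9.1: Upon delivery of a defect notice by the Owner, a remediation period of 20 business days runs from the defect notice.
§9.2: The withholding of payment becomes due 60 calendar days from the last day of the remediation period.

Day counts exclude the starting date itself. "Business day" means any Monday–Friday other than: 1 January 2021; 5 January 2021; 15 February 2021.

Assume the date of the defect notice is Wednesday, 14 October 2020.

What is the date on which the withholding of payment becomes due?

The last day of the remediation period: counting 20 business days from Wednesday, 14 October 2020 (Oct 15, Oct 16, Oct 19, Oct 20, …, Nov 9, Nov 10, Nov 11, skipping weekends) reaches Wednesday, 11 November 2020.
The date on which the withholding of payment becomes due: 60 calendar days after 11 November 2020 is 10 January 2021.

10 January 2021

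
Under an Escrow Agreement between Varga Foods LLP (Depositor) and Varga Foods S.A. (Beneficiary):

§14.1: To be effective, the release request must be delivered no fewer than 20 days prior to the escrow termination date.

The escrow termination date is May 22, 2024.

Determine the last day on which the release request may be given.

May 22, 2024 minus 20 days is May 2, 2024.

May 2, 2024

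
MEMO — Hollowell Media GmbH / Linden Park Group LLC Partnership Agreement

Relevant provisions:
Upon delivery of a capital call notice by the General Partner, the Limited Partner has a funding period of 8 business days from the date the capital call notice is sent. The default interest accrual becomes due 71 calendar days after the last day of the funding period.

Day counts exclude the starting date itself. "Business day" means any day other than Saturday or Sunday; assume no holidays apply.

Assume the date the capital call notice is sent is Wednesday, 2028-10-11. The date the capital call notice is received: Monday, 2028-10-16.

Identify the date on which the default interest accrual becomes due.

2029-01-02

From Wednesday, 2028-10-11, 8 business days (Oct 12, Oct 13, Oct 16, Oct 17, Oct 18, Oct 19, Oct 20, Oct 23, skipping weekends) brings us to Monday, 2028-10-23, which is the last day of the funding period.
The date on which the default interest accrual becomes due: 71 calendar days after 2028-10-23 is 2029-01-02.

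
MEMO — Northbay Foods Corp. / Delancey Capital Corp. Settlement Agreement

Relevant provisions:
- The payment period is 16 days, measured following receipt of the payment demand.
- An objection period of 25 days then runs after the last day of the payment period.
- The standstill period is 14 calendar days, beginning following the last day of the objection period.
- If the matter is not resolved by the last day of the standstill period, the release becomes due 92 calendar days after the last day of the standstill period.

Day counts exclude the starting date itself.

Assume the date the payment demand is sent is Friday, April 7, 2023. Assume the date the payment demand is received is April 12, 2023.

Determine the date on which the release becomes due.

Adding 16 calendar days to April 12, 2023 gives April 28, 2023, which is the last day of the payment period.
Adding 25 calendar days to April 28, 2023 gives May 23, 2023, which is the last day of the objection period.
The last day of the standstill period: 14 calendar days after May 23, 2023 is June 6, 2023.
Adding 92 calendar days to June 6, 2023 gives September 6, 2023, which is the date on which the release becomes due.

September 6, 2023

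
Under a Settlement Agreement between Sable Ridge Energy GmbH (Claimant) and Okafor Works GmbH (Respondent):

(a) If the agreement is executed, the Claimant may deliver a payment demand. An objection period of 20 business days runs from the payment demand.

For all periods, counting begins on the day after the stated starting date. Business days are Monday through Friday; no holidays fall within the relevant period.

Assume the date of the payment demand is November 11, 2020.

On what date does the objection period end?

December 9, 2020

From Wednesday, November 11, 2020, 20 business days (Nov 12, Nov 13, Nov 16, Nov 17, …, Dec 7, Dec 8, Dec 9, skipping weekends) brings us to Wednesday, December 9, 2020, which is the last day of the objection period.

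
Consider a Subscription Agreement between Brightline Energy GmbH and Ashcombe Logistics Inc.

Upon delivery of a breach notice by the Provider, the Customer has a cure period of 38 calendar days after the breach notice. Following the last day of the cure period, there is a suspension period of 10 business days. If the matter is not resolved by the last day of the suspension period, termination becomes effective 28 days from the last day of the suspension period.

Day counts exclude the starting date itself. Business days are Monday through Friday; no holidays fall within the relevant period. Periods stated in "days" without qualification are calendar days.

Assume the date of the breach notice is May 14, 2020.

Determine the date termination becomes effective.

The last day of the cure period: 38 calendar days after May 14, 2020 is June 21, 2020.
The last day of the suspension period: 10 business days after Sunday, June 21, 2020, skipping weekends — Jun 22, Jun 23, Jun 24, Jun 25, Jun 26, Jun 29, Jun 30, Jul 1, Jul 2, Jul 3 — lands on Friday, July 3, 2020.
The date termination becomes effective: 28 calendar days after July 3, 2020 is July 31, 2020.

July 31, 2020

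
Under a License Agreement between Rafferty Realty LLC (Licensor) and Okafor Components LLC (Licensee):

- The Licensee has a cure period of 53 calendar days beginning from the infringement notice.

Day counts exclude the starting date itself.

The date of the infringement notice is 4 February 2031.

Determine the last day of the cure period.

The last day of the cure period: 4 February 2031 + 53 days = 29 March 2031.

29 March 2031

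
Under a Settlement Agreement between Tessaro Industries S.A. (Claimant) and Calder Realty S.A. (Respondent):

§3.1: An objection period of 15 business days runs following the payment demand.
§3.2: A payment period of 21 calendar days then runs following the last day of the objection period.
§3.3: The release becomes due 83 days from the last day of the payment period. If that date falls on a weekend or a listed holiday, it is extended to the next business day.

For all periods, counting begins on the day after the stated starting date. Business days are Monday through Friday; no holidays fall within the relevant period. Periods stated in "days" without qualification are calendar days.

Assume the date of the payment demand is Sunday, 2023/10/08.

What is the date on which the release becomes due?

2024/02/08

The last day of the objection period: counting 15 business days from Sunday, 2023/10/08 (Oct 9, Oct 10, Oct 11, Oct 12, …, Oct 25, Oct 26, Oct 27, skipping weekends) reaches Friday, 2023/10/27.
The last day of the payment period: 21 calendar days after 2023/10/27 is 2023/11/17.
The date on which the release becomes due: 2023/11/17 + 83 days = 2024/02/08. 2024/02/08 is a Thursday, so no roll-forward applies.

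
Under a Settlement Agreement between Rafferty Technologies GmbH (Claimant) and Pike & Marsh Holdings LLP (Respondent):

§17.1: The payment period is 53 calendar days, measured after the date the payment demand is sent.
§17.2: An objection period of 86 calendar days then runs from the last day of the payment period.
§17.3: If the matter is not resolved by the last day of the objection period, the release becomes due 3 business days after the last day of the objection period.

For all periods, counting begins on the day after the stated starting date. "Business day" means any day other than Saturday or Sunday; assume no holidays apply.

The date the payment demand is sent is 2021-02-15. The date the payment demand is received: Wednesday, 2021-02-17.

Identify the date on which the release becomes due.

The last day of the payment period: 2021-02-15 + 53 days = 2021-04-09.
The last day of the objection period: 2021-04-09 + 86 days = 2021-07-04.
From Sunday, 2021-07-04, 3 business days (Jul 5, Jul 6, Jul 7, skipping weekends) brings us to Wednesday, 2021-07-07, which is the date on which the release becomes due.

2021-07-07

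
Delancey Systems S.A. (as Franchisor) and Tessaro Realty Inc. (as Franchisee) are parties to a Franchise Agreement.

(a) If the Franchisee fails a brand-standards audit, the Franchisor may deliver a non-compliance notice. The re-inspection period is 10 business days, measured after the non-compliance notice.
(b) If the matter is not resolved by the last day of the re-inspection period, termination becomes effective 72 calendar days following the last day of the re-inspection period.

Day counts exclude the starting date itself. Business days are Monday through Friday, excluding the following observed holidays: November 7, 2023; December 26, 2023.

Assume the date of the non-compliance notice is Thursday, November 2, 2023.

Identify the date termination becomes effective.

January 28, 2024

The last day of the re-inspection period: counting 10 business days from Thursday, November 2, 2023 (Nov 3, Nov 6, Nov 8, Nov 9, Nov 10, Nov 13, Nov 14, Nov 15, Nov 16, Nov 17, skipping weekends and the listed holiday on Nov 7) reaches Friday, November 17, 2023.
Adding 72 calendar days to November 17, 2023 gives January 28, 2024, which is the date termination becomes effective.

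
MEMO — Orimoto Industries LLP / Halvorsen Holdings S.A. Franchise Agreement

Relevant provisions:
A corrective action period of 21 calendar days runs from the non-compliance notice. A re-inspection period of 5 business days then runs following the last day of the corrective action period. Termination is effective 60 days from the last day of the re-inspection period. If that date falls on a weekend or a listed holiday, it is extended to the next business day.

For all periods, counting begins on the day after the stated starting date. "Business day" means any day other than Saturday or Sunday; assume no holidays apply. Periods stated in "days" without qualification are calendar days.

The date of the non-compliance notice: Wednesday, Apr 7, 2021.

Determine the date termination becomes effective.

Jul 5, 2021

The last day of the corrective action period: Apr 7, 2021 + 21 days = Apr 28, 2021.
From Wednesday, Apr 28, 2021, 5 business days (Apr 29, Apr 30, May 3, May 4, May 5, skipping weekends) brings us to Wednesday, May 5, 2021, which is the last day of the re-inspection period.
The date termination becomes effective: 60 calendar days after May 5, 2021 is Jul 4, 2021. That falls on a Sunday, so it rolls to the next business day, Monday, Jul 5, 2021.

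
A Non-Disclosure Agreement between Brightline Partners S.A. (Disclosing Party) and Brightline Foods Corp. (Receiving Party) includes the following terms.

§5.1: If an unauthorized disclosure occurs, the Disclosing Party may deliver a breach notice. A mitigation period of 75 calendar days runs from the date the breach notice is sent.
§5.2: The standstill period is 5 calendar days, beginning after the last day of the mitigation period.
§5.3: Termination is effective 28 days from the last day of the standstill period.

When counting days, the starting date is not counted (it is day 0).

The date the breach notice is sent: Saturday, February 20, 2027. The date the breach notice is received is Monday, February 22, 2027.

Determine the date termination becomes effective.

June 8, 2027

The last day of the mitigation period: 75 calendar days after February 20, 2027 is May 6, 2027.
The last day of the standstill period: May 6, 2027 + 5 days = May 11, 2027.
Adding 28 calendar days to May 11, 2027 gives June 8, 2027, which is the date termination becomes effective.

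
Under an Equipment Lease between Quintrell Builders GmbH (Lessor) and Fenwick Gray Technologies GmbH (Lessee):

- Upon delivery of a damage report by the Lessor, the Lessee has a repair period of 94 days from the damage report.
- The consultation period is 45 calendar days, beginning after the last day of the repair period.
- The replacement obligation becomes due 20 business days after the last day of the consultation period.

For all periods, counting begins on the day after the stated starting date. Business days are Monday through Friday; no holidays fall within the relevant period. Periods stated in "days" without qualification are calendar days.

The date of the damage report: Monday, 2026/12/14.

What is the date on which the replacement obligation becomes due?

2027/05/28

The last day of the repair period: 94 calendar days after 2026/12/14 is 2027/03/18.
Adding 45 calendar days to 2027/03/18 gives 2027/05/02, which is the last day of the consultation period.
The date on which the replacement obligation becomes due: counting 20 business days from Sunday, 2027/05/02 (May 3, May 4, May 5, May 6, …, May 26, May 27, May 28, skipping weekends) reaches Friday, 2027/05/28.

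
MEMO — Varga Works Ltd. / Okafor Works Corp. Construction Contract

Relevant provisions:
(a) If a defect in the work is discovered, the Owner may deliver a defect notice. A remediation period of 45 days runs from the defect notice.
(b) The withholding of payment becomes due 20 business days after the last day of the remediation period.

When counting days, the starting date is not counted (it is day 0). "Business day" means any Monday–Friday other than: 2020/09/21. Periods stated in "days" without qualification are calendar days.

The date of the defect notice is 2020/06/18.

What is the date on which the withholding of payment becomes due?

Adding 45 calendar days to 2020/06/18 gives 2020/08/02, which is the last day of the remediation period.
The date on which the withholding of payment becomes due: counting 20 business days from Sunday, 2020/08/02 (Aug 3, Aug 4, Aug 5, Aug 6, …, Aug 26, Aug 27, Aug 28, skipping weekends) reaches Friday, 2020/08/28.

2020/08/28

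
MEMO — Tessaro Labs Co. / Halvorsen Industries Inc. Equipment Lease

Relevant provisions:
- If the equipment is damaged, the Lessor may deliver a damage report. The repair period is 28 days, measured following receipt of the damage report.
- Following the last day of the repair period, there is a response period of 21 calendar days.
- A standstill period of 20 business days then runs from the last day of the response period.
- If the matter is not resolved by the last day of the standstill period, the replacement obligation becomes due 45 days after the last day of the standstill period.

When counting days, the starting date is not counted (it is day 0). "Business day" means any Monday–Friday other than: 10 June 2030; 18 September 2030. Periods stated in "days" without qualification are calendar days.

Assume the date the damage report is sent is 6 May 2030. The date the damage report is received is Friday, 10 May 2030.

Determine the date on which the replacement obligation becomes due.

9 September 2030

The last day of the repair period: 10 May 2030 + 28 days = 7 June 2030.
The last day of the response period: 21 calendar days after 7 June 2030 is 28 June 2030.
The last day of the standstill period: 20 business days after Friday, 28 June 2030, skipping weekends — Jul 1, Jul 2, Jul 3, Jul 4, …, Jul 24, Jul 25, Jul 26 — lands on Friday, 26 July 2030.
The date on which the replacement obligation becomes due: 26 July 2030 + 45 days = 9 September 2030.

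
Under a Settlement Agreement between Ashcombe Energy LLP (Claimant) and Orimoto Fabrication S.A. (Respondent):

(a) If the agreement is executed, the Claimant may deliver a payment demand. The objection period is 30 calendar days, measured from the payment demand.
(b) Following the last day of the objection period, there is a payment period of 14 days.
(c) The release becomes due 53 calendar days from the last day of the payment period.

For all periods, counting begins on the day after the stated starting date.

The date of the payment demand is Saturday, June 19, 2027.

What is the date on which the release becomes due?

Adding 30 calendar days to June 19, 2027 gives July 19, 2027, which is the last day of the objection period.
Adding 14 calendar days to July 19, 2027 gives August 2, 2027, which is the last day of the payment period.
The date on which the release becomes due: 53 calendar days after August 2, 2027 is September 24, 2027.

September 24, 2027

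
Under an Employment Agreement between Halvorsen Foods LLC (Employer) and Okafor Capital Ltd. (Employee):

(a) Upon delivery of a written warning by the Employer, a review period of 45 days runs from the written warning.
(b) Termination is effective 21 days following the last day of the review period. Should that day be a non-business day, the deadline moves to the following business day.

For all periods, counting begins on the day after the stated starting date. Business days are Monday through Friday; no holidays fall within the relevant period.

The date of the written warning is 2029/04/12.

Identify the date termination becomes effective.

The last day of the review period: 45 calendar days after 2029/04/12 is 2029/05/27.
The date termination becomes effective: 21 calendar days after 2029/05/27 is 2029/06/17. That falls on a Sunday, so it rolls to the next business day, Monday, 2029/06/18.

2029/06/18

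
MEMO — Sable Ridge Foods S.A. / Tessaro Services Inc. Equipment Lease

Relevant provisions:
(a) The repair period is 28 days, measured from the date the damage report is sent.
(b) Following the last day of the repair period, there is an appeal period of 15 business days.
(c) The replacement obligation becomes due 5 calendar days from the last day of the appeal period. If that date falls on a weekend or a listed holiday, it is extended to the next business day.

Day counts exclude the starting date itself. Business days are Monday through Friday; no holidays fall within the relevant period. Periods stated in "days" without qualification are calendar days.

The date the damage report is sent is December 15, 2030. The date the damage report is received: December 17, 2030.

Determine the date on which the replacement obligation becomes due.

February 5, 2031

The last day of the repair period: December 15, 2030 + 28 days = January 12, 2031.
From Sunday, January 12, 2031, 15 business days (Jan 13, Jan 14, Jan 15, Jan 16, …, Jan 29, Jan 30, Jan 31, skipping weekends) brings us to Friday, January 31, 2031, which is the last day of the appeal period.
The date on which the replacement obligation becomes due: 5 calendar days after January 31, 2031 is February 5, 2031. February 5, 2031 is a Wednesday, so no roll-forward applies.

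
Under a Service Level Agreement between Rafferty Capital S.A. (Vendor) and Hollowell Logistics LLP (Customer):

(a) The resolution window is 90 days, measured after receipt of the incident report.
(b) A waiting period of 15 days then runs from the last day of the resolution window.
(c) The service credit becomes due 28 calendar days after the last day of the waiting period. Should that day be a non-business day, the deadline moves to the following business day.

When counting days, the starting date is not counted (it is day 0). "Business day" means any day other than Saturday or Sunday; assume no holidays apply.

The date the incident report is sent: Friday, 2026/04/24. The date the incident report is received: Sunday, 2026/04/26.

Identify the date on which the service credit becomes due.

Adding 90 calendar days to 2026/04/26 gives 2026/07/25, which is the last day of the resolution window.
The last day of the waiting period: 15 calendar days after 2026/07/25 is 2026/08/09.
The date on which the service credit becomes due: 2026/08/09 + 28 days = 2026/09/06. That falls on a Sunday, so it rolls to the next business day, Monday, 2026/09/07.

2026/09/07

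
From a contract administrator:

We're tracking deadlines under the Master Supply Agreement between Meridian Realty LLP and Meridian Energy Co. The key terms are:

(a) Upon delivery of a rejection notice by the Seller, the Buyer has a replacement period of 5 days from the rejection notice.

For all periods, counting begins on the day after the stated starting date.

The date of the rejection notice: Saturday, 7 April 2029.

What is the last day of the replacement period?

12 April 2029

Adding 5 calendar days to 7 April 2029 gives 12 April 2029, which is the last day of the replacement period.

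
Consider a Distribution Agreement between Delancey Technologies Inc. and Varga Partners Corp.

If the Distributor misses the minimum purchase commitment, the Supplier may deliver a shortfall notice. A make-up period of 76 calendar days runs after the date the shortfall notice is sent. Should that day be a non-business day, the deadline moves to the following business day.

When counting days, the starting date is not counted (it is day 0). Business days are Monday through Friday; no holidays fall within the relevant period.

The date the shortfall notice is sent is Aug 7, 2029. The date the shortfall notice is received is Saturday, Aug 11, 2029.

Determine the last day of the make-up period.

Oct 22, 2029

Adding 76 calendar days to Aug 7, 2029 gives Oct 22, 2029, which is the last day of the make-up period. Oct 22, 2029 is a Monday, so no roll-forward applies.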